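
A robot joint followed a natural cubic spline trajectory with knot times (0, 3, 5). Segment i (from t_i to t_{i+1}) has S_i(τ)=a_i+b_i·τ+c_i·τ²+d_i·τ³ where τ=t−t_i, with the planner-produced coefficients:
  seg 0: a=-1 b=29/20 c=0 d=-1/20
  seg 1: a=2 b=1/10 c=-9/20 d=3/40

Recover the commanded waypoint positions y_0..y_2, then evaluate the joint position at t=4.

y_0 = S_0(0) = a_0 = -1
y_1 = S_1(0) = a_1 = 2
y_2 = S_1(2) = 1
t_q=4 is in segment 1 (τ=1); S_1(τ)=69/40

y_0=-1 y_1=2 y_2=1
S(4) = 69/40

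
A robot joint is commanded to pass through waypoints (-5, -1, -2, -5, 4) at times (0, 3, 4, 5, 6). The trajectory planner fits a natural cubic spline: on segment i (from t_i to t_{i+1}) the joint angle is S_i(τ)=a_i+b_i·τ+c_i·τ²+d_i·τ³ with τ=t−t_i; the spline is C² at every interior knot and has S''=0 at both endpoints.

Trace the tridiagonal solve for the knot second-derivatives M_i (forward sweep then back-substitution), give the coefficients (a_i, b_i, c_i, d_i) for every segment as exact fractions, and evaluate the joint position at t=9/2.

Δ: Δ0=4/3, Δ1=-1, Δ2=-3, Δ3=9
row 1: diag=8, rhs=-14; c'=1/8, d'=-7/4
row 2: denom=4−1·1/8=31/8; d'=(-12−1·-7/4)/(31/8)=-82/31
row 3: denom=4−1·8/31=116/31; d'=(72−1·-82/31)/(116/31)=1157/58
back: M3=1157/58
back: M2=-82/31−8/31·1157/58=-226/29
back: M1=-7/4−1/8·-226/29=-45/58
M: M0=0, M1=-45/58, M2=-226/29, M3=1157/58, M4=0
seg 0: a=-5, c=M0/2=0, d=(M1−M0)/(6·3)=-5/116, b=Δ0−h0·(2M0+M1)/6=599/348
seg 1: a=-1, c=M1/2=-45/116, d=(M2−M1)/(6·1)=-407/348, b=Δ1−h1·(2M1+M2)/6=97/174
seg 2: a=-2, c=M2/2=-113/29, d=(M3−M2)/(6·1)=1609/348, b=Δ2−h2·(2M2+M3)/6=-1297/348
seg 3: a=-5, c=M3/2=1157/116, d=(M4−M3)/(6·1)=-1157/348, b=Δ3−h3·(2M3+M4)/6=409/174
t_q=9/2 → seg 2, τ=1/2; S=-2+-1297/348·τ+-113/29·τ²+1609/348·τ³=-3953/928

  seg 0: a=-5 b=599/348 c=0 d=-5/116
  seg 1: a=-1 b=97/174 c=-45/116 d=-407/348
  seg 2: a=-2 b=-1297/348 c=-113/29 d=1609/348
  seg 3: a=-5 b=409/174 c=1157/116 d=-1157/348
S(9/2) = -3953/928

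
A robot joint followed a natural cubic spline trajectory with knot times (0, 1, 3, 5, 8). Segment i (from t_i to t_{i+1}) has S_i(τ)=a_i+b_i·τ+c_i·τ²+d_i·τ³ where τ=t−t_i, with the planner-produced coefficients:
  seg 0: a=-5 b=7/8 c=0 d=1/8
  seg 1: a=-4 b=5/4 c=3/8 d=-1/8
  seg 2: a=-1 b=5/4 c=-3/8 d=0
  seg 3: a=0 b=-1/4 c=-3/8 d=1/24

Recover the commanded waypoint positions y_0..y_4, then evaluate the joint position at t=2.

y_0=-5 y_1=-4 y_2=-1 y_3=0 y_4=-3
S(2) = -5/2

y_0 = S_0(0) = a_0 = -5
y_1 = S_1(0) = a_1 = -4
y_2 = S_2(0) = a_2 = -1
y_3 = S_3(0) = a_3 = 0
y_4 = S_3(3) = -3
t_q=2 is in segment 1 (τ=1); S_1(τ)=-5/2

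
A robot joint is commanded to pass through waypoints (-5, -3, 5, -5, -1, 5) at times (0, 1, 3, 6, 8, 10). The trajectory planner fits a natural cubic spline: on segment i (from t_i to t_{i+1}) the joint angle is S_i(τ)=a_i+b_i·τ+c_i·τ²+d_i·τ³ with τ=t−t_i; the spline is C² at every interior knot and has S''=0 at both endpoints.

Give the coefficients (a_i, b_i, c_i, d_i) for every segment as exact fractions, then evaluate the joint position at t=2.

  seg 0: a=-5 b=3685/2868 c=0 d=2051/2868
  seg 1: a=-3 b=4919/1434 c=2051/956 d=-667/717
  seg 2: a=5 b=1217/1434 c=-3285/956 d=5857/8604
  seg 3: a=-5 b=-3983/2868 c=643/239 d=-5713/11472
  seg 4: a=-1 b=4871/1434 c=-569/1912 d=569/11472
S(2) = 1573/956

Δ: Δ0=2, Δ1=4, Δ2=-10/3, Δ3=2, Δ4=3
row 1: diag=6, rhs=12; c'=1/3, d'=2
row 2: denom=10−2·1/3=28/3; d'=(-44−2·2)/(28/3)=-36/7
row 3: denom=10−3·9/28=253/28; d'=(32−3·-36/7)/(253/28)=1328/253
row 4: denom=8−2·56/253=1912/253; d'=(6−2·1328/253)/(1912/253)=-569/956
back: M4=-569/956
back: M3=1328/253−56/253·-569/956=1286/239
back: M2=-36/7−9/28·1286/239=-3285/478
back: M1=2−1/3·-3285/478=2051/478
M: M0=0, M1=2051/478, M2=-3285/478, M3=1286/239, M4=-569/956, M5=0
seg 0: a=-5, c=M0/2=0, d=(M1−M0)/(6·1)=2051/2868, b=Δ0−h0·(2M0+M1)/6=3685/2868
seg 1: a=-3, c=M1/2=2051/956, d=(M2−M1)/(6·2)=-667/717, b=Δ1−h1·(2M1+M2)/6=4919/1434
seg 2: a=5, c=M2/2=-3285/956, d=(M3−M2)/(6·3)=5857/8604, b=Δ2−h2·(2M2+M3)/6=1217/1434
seg 3: a=-5, c=M3/2=643/239, d=(M4−M3)/(6·2)=-5713/11472, b=Δ3−h3·(2M3+M4)/6=-3983/2868
seg 4: a=-1, c=M4/2=-569/1912, d=(M5−M4)/(6·2)=569/11472, b=Δ4−h4·(2M4+M5)/6=4871/1434
t_q=2 → seg 1, τ=1; S=-3+4919/1434·τ+2051/956·τ²+-667/717·τ³=1573/956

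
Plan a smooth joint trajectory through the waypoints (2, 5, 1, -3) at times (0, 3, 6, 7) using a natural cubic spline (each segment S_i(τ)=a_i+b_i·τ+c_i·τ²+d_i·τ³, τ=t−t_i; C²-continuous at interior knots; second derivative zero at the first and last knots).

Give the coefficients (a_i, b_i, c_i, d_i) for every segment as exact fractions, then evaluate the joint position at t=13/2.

Δ: Δ0=1, Δ1=-4/3, Δ2=-4
row 1: diag=12, rhs=-14; c'=1/4, d'=-7/6
row 2: denom=8−3·1/4=29/4; d'=(-16−3·-7/6)/(29/4)=-50/29
back: M2=-50/29
back: M1=-7/6−1/4·-50/29=-64/87
M: M0=0, M1=-64/87, M2=-50/29, M3=0
seg 0: a=2, c=M0/2=0, d=(M1−M0)/(6·3)=-32/783, b=Δ0−h0·(2M0+M1)/6=119/87
seg 1: a=5, c=M1/2=-32/87, d=(M2−M1)/(6·3)=-43/783, b=Δ1−h1·(2M1+M2)/6=23/87
seg 2: a=1, c=M2/2=-25/29, d=(M3−M2)/(6·1)=25/87, b=Δ2−h2·(2M2+M3)/6=-298/87
t_q=13/2 → seg 2, τ=1/2; S=1+-298/87·τ+-25/29·τ²+25/87·τ³=-207/232

  seg 0: a=2 b=119/87 c=0 d=-32/783
  seg 1: a=5 b=23/87 c=-32/87 d=-43/783
  seg 2: a=1 b=-298/87 c=-25/29 d=25/87
S(13/2) = -207/232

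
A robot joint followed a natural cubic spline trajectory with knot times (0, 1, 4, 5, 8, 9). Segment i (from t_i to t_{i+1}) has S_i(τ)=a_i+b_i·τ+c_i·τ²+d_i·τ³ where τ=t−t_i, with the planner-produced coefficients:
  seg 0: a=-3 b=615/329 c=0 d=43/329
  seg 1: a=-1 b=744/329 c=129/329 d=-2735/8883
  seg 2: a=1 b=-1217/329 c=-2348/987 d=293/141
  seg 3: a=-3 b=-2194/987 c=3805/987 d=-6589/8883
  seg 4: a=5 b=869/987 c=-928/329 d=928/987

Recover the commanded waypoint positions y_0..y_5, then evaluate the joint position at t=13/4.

y_0=-3 y_1=-1 y_2=1 y_3=-3 y_4=5 y_5=4
S(13/4) = 54031/21056

y_0 = S_0(0) = a_0 = -3
y_1 = S_1(0) = a_1 = -1
y_2 = S_2(0) = a_2 = 1
y_3 = S_3(0) = a_3 = -3
y_4 = S_4(0) = a_4 = 5
y_5 = S_4(1) = 4
t_q=13/4 is in segment 1 (τ=9/4); S_1(τ)=54031/21056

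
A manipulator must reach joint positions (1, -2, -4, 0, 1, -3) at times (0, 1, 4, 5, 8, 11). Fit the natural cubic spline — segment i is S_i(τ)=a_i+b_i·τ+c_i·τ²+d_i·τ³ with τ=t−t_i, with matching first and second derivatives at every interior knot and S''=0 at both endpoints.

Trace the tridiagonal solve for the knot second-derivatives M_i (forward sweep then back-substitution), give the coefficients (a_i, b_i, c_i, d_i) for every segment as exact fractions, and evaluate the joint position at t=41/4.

  seg 0: a=1 b=-1592/521 c=0 d=29/521
  seg 1: a=-2 b=-1505/521 c=87/521 d=2690/14067
  seg 2: a=-4 b=1707/521 c=2951/1563 d=-1820/1563
  seg 3: a=0 b=5563/1563 c=-2509/1563 d=2485/14067
  seg 4: a=1 b=-2036/1563 c=-8/521 d=8/4689
S(41/4) = -8291/4168

Δ: Δ0=-3, Δ1=-2/3, Δ2=4, Δ3=1/3, Δ4=-4/3
row 1: diag=8, rhs=14; c'=3/8, d'=7/4
row 2: denom=8−3·3/8=55/8; d'=(28−3·7/4)/(55/8)=182/55
row 3: denom=8−1·8/55=432/55; d'=(-22−1·182/55)/(432/55)=-29/9
row 4: denom=12−3·55/144=521/48; d'=(-10−3·-29/9)/(521/48)=-16/521
back: M4=-16/521
back: M3=-29/9−55/144·-16/521=-5018/1563
back: M2=182/55−8/55·-5018/1563=5902/1563
back: M1=7/4−3/8·5902/1563=174/521
M: M0=0, M1=174/521, M2=5902/1563, M3=-5018/1563, M4=-16/521, M5=0
seg 0: a=1, c=M0/2=0, d=(M1−M0)/(6·1)=29/521, b=Δ0−h0·(2M0+M1)/6=-1592/521
seg 1: a=-2, c=M1/2=87/521, d=(M2−M1)/(6·3)=2690/14067, b=Δ1−h1·(2M1+M2)/6=-1505/521
seg 2: a=-4, c=M2/2=2951/1563, d=(M3−M2)/(6·1)=-1820/1563, b=Δ2−h2·(2M2+M3)/6=1707/521
seg 3: a=0, c=M3/2=-2509/1563, d=(M4−M3)/(6·3)=2485/14067, b=Δ3−h3·(2M3+M4)/6=5563/1563
seg 4: a=1, c=M4/2=-8/521, d=(M5−M4)/(6·3)=8/4689, b=Δ4−h4·(2M4+M5)/6=-2036/1563
t_q=41/4 → seg 4, τ=9/4; S=1+-2036/1563·τ+-8/521·τ²+8/4689·τ³=-8291/4168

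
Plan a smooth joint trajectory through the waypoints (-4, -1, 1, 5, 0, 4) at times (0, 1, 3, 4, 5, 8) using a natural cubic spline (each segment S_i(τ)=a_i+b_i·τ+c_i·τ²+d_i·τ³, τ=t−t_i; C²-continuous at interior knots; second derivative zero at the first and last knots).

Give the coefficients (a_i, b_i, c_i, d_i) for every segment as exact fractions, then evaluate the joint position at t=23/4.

Δ: Δ0=3, Δ1=1, Δ2=4, Δ3=-5, Δ4=4/3
row 1: diag=6, rhs=-12; c'=1/3, d'=-2
row 2: denom=6−2·1/3=16/3; d'=(18−2·-2)/(16/3)=33/8
row 3: denom=4−1·3/16=61/16; d'=(-54−1·33/8)/(61/16)=-930/61
row 4: denom=8−1·16/61=472/61; d'=(38−1·-930/61)/(472/61)=406/59
back: M4=406/59
back: M3=-930/61−16/61·406/59=-1006/59
back: M2=33/8−3/16·-1006/59=432/59
back: M1=-2−1/3·432/59=-262/59
M: M0=0, M1=-262/59, M2=432/59, M3=-1006/59, M4=406/59, M5=0
seg 0: a=-4, c=M0/2=0, d=(M1−M0)/(6·1)=-131/177, b=Δ0−h0·(2M0+M1)/6=662/177
seg 1: a=-1, c=M1/2=-131/59, d=(M2−M1)/(6·2)=347/354, b=Δ1−h1·(2M1+M2)/6=269/177
seg 2: a=1, c=M2/2=216/59, d=(M3−M2)/(6·1)=-719/177, b=Δ2−h2·(2M2+M3)/6=779/177
seg 3: a=5, c=M3/2=-503/59, d=(M4−M3)/(6·1)=706/177, b=Δ3−h3·(2M3+M4)/6=-82/177
seg 4: a=0, c=M4/2=203/59, d=(M5−M4)/(6·3)=-203/531, b=Δ4−h4·(2M4+M5)/6=-982/177
t_q=23/4 → seg 4, τ=3/4; S=0+-982/177·τ+203/59·τ²+-203/531·τ³=-9013/3776

  seg 0: a=-4 b=662/177 c=0 d=-131/177
  seg 1: a=-1 b=269/177 c=-131/59 d=347/354
  seg 2: a=1 b=779/177 c=216/59 d=-719/177
  seg 3: a=5 b=-82/177 c=-503/59 d=706/177
  seg 4: a=0 b=-982/177 c=203/59 d=-203/531
S(23/4) = -9013/3776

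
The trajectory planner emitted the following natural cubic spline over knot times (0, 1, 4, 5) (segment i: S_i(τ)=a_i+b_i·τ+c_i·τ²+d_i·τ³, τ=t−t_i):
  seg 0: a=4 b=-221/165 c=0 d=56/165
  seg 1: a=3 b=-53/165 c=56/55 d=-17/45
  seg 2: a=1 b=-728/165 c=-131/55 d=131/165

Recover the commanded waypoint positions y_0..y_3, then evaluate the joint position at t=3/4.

y_0=4 y_1=3 y_2=1 y_3=-5
S(3/4) = 1381/440

y_0 = S_0(0) = a_0 = 4
y_1 = S_1(0) = a_1 = 3
y_2 = S_2(0) = a_2 = 1
y_3 = S_2(1) = -5
t_q=3/4 is in segment 0 (τ=3/4); S_0(τ)=1381/440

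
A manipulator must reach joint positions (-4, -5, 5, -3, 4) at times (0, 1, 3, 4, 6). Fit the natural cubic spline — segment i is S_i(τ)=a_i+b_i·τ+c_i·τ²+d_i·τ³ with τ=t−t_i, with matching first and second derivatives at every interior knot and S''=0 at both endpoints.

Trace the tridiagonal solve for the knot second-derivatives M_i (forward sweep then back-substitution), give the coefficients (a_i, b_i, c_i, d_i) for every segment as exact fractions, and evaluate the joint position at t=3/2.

Δ: Δ0=-1, Δ1=5, Δ2=-8, Δ3=7/2
row 1: diag=6, rhs=36; c'=1/3, d'=6
row 2: denom=6−2·1/3=16/3; d'=(-78−2·6)/(16/3)=-135/8
row 3: denom=6−1·3/16=93/16; d'=(69−1·-135/8)/(93/16)=458/31
back: M3=458/31
back: M2=-135/8−3/16·458/31=-609/31
back: M1=6−1/3·-609/31=389/31
M: M0=0, M1=389/31, M2=-609/31, M3=458/31, M4=0
seg 0: a=-4, c=M0/2=0, d=(M1−M0)/(6·1)=389/186, b=Δ0−h0·(2M0+M1)/6=-575/186
seg 1: a=-5, c=M1/2=389/62, d=(M2−M1)/(6·2)=-499/186, b=Δ1−h1·(2M1+M2)/6=296/93
seg 2: a=5, c=M2/2=-609/62, d=(M3−M2)/(6·1)=1067/186, b=Δ2−h2·(2M2+M3)/6=-364/93
seg 3: a=-3, c=M3/2=229/31, d=(M4−M3)/(6·2)=-229/186, b=Δ3−h3·(2M3+M4)/6=-1181/186
t_q=3/2 → seg 1, τ=1/2; S=-5+296/93·τ+389/62·τ²+-499/186·τ³=-1079/496

  seg 0: a=-4 b=-575/186 c=0 d=389/186
  seg 1: a=-5 b=296/93 c=389/62 d=-499/186
  seg 2: a=5 b=-364/93 c=-609/62 d=1067/186
  seg 3: a=-3 b=-1181/186 c=229/31 d=-229/186
S(3/2) = -1079/496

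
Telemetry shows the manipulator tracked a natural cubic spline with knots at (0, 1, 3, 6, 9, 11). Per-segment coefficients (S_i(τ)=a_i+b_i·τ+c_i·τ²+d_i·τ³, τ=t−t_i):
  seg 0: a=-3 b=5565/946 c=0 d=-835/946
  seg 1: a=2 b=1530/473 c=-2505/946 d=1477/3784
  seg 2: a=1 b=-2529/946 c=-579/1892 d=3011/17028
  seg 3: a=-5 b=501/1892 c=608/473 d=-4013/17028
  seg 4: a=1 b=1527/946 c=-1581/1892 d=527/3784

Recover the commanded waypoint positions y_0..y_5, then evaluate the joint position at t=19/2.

y_0=-3 y_1=2 y_2=1 y_3=-5 y_4=1 y_5=2
S(19/2) = 48907/30272

y_0 = S_0(0) = a_0 = -3
y_1 = S_1(0) = a_1 = 2
y_2 = S_2(0) = a_2 = 1
y_3 = S_3(0) = a_3 = -5
y_4 = S_4(0) = a_4 = 1
y_5 = S_4(2) = 2
t_q=19/2 is in segment 4 (τ=1/2); S_4(τ)=48907/30272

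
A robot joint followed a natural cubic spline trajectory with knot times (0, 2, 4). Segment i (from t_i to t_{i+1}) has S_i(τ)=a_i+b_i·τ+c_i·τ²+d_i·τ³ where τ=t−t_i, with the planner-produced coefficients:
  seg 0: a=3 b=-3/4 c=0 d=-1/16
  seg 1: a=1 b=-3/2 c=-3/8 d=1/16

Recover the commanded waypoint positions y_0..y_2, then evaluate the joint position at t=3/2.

y_0=3 y_1=1 y_2=-3
S(3/2) = 213/128

y_0 = S_0(0) = a_0 = 3
y_1 = S_1(0) = a_1 = 1
y_2 = S_1(2) = -3
t_q=3/2 is in segment 0 (τ=3/2); S_0(τ)=213/128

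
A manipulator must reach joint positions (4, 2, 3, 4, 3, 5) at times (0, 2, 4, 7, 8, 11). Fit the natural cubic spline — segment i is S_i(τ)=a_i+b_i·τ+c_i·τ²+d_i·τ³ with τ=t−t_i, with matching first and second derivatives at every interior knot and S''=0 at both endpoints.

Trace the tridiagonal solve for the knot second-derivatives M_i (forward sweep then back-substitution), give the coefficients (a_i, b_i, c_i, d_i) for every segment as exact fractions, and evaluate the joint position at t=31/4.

  seg 0: a=4 b=-1445/1053 c=0 d=98/1053
  seg 1: a=2 b=-269/1053 c=196/351 d=-761/8424
  seg 2: a=3 b=1883/2106 c=23/1404 d=-2569/37908
  seg 3: a=4 b=-3527/4212 c=-625/1053 d=605/1404
  seg 4: a=3 b=-1541/2106 c=2945/4212 d=-2945/37908
S(31/4) = 289327/89856

Δ: Δ0=-1, Δ1=1/2, Δ2=1/3, Δ3=-1, Δ4=2/3
row 1: diag=8, rhs=9; c'=1/4, d'=9/8
row 2: denom=10−2·1/4=19/2; d'=(-1−2·9/8)/(19/2)=-13/38
row 3: denom=8−3·6/19=134/19; d'=(-8−3·-13/38)/(134/19)=-265/268
row 4: denom=8−1·19/134=1053/134; d'=(10−1·-265/268)/(1053/134)=2945/2106
back: M4=2945/2106
back: M3=-265/268−19/134·2945/2106=-1250/1053
back: M2=-13/38−6/19·-1250/1053=23/702
back: M1=9/8−1/4·23/702=392/351
M: M0=0, M1=392/351, M2=23/702, M3=-1250/1053, M4=2945/2106, M5=0
seg 0: a=4, c=M0/2=0, d=(M1−M0)/(6·2)=98/1053, b=Δ0−h0·(2M0+M1)/6=-1445/1053
seg 1: a=2, c=M1/2=196/351, d=(M2−M1)/(6·2)=-761/8424, b=Δ1−h1·(2M1+M2)/6=-269/1053
seg 2: a=3, c=M2/2=23/1404, d=(M3−M2)/(6·3)=-2569/37908, b=Δ2−h2·(2M2+M3)/6=1883/2106
seg 3: a=4, c=M3/2=-625/1053, d=(M4−M3)/(6·1)=605/1404, b=Δ3−h3·(2M3+M4)/6=-3527/4212
seg 4: a=3, c=M4/2=2945/4212, d=(M5−M4)/(6·3)=-2945/37908, b=Δ4−h4·(2M4+M5)/6=-1541/2106
t_q=31/4 → seg 3, τ=3/4; S=4+-3527/4212·τ+-625/1053·τ²+605/1404·τ³=289327/89856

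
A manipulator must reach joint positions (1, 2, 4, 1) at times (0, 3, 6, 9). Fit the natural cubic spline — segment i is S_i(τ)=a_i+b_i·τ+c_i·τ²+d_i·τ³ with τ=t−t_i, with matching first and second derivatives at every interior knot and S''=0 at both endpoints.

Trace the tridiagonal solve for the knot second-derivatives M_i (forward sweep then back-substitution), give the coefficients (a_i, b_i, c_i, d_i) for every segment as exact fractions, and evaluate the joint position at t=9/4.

Δ: Δ0=1/3, Δ1=2/3, Δ2=-1
row 1: diag=12, rhs=2; c'=1/4, d'=1/6
row 2: denom=12−3·1/4=45/4; d'=(-10−3·1/6)/(45/4)=-14/15
back: M2=-14/15
back: M1=1/6−1/4·-14/15=2/5
M: M0=0, M1=2/5, M2=-14/15, M3=0
seg 0: a=1, c=M0/2=0, d=(M1−M0)/(6·3)=1/45, b=Δ0−h0·(2M0+M1)/6=2/15
seg 1: a=2, c=M1/2=1/5, d=(M2−M1)/(6·3)=-2/27, b=Δ1−h1·(2M1+M2)/6=11/15
seg 2: a=4, c=M2/2=-7/15, d=(M3−M2)/(6·3)=7/135, b=Δ2−h2·(2M2+M3)/6=-1/15
t_q=9/4 → seg 0, τ=9/4; S=1+2/15·τ+0·τ²+1/45·τ³=497/320

  seg 0: a=1 b=2/15 c=0 d=1/45
  seg 1: a=2 b=11/15 c=1/5 d=-2/27
  seg 2: a=4 b=-1/15 c=-7/15 d=7/135
S(9/4) = 497/320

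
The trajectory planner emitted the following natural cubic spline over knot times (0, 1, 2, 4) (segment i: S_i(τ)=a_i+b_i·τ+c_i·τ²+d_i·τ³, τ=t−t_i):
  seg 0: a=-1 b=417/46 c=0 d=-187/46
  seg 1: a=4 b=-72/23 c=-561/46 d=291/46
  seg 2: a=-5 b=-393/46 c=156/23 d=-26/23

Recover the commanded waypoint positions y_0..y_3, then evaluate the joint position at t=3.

y_0 = S_0(0) = a_0 = -1
y_1 = S_1(0) = a_1 = 4
y_2 = S_2(0) = a_2 = -5
y_3 = S_2(2) = -4
t_q=3 is in segment 2 (τ=1); S_2(τ)=-363/46

y_0=-1 y_1=4 y_2=-5 y_3=-4
S(3) = -363/46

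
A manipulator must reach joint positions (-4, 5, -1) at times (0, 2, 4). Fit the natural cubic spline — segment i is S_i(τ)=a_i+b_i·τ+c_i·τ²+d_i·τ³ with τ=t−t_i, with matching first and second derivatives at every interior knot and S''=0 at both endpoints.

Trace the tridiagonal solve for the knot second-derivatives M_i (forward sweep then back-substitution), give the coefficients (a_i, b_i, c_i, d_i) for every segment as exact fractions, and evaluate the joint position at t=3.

  seg 0: a=-4 b=51/8 c=0 d=-15/32
  seg 1: a=5 b=3/4 c=-45/16 d=15/32
S(3) = 109/32

Δ: Δ0=9/2, Δ1=-3
row 1: diag=8, rhs=-45; c'=1/4, d'=-45/8
back: M1=-45/8
M: M0=0, M1=-45/8, M2=0
seg 0: a=-4, c=M0/2=0, d=(M1−M0)/(6·2)=-15/32, b=Δ0−h0·(2M0+M1)/6=51/8
seg 1: a=5, c=M1/2=-45/16, d=(M2−M1)/(6·2)=15/32, b=Δ1−h1·(2M1+M2)/6=3/4
t_q=3 → seg 1, τ=1; S=5+3/4·τ+-45/16·τ²+15/32·τ³=109/32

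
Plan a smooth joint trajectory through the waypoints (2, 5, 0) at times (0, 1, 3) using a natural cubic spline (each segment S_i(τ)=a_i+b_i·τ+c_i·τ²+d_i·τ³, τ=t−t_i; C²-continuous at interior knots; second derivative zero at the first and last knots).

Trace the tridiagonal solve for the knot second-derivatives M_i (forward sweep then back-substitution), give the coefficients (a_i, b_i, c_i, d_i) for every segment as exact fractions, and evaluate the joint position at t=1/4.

Δ: Δ0=3, Δ1=-5/2
row 1: diag=6, rhs=-33; c'=1/3, d'=-11/2
back: M1=-11/2
M: M0=0, M1=-11/2, M2=0
seg 0: a=2, c=M0/2=0, d=(M1−M0)/(6·1)=-11/12, b=Δ0−h0·(2M0+M1)/6=47/12
seg 1: a=5, c=M1/2=-11/4, d=(M2−M1)/(6·2)=11/24, b=Δ1−h1·(2M1+M2)/6=7/6
t_q=1/4 → seg 0, τ=1/4; S=2+47/12·τ+0·τ²+-11/12·τ³=759/256

  seg 0: a=2 b=47/12 c=0 d=-11/12
  seg 1: a=5 b=7/6 c=-11/4 d=11/24
S(1/4) = 759/256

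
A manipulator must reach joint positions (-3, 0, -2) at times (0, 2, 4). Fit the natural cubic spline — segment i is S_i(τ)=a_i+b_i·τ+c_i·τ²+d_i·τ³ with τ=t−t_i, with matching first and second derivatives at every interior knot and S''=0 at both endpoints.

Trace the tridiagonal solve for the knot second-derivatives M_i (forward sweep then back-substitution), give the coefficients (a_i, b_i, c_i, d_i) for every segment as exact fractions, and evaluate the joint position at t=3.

Δ: Δ0=3/2, Δ1=-1
row 1: diag=8, rhs=-15; c'=1/4, d'=-15/8
back: M1=-15/8
M: M0=0, M1=-15/8, M2=0
seg 0: a=-3, c=M0/2=0, d=(M1−M0)/(6·2)=-5/32, b=Δ0−h0·(2M0+M1)/6=17/8
seg 1: a=0, c=M1/2=-15/16, d=(M2−M1)/(6·2)=5/32, b=Δ1−h1·(2M1+M2)/6=1/4
t_q=3 → seg 1, τ=1; S=0+1/4·τ+-15/16·τ²+5/32·τ³=-17/32

  seg 0: a=-3 b=17/8 c=0 d=-5/32
  seg 1: a=0 b=1/4 c=-15/16 d=5/32
S(3) = -17/32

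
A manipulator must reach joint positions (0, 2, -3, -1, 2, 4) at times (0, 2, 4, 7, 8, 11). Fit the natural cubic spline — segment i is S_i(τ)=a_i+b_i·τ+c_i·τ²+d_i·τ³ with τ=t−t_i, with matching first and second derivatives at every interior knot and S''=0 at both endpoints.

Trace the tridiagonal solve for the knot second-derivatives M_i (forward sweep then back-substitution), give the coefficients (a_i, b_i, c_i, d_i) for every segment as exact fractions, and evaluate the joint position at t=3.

  seg 0: a=0 b=722/351 c=0 d=-371/1404
  seg 1: a=2 b=-391/351 c=-371/234 d=1253/2808
  seg 2: a=-3 b=-1475/702 c=511/468 d=-713/12636
  seg 3: a=-1 b=4109/1404 c=205/351 d=-239/468
  seg 4: a=2 b=1799/702 c=-1331/1404 d=1331/12636
S(3) = -79/312

Δ: Δ0=1, Δ1=-5/2, Δ2=2/3, Δ3=3, Δ4=2/3
row 1: diag=8, rhs=-21; c'=1/4, d'=-21/8
row 2: denom=10−2·1/4=19/2; d'=(19−2·-21/8)/(19/2)=97/38
row 3: denom=8−3·6/19=134/19; d'=(14−3·97/38)/(134/19)=241/268
row 4: denom=8−1·19/134=1053/134; d'=(-14−1·241/268)/(1053/134)=-1331/702
back: M4=-1331/702
back: M3=241/268−19/134·-1331/702=410/351
back: M2=97/38−6/19·410/351=511/234
back: M1=-21/8−1/4·511/234=-371/117
M: M0=0, M1=-371/117, M2=511/234, M3=410/351, M4=-1331/702, M5=0
seg 0: a=0, c=M0/2=0, d=(M1−M0)/(6·2)=-371/1404, b=Δ0−h0·(2M0+M1)/6=722/351
seg 1: a=2, c=M1/2=-371/234, d=(M2−M1)/(6·2)=1253/2808, b=Δ1−h1·(2M1+M2)/6=-391/351
seg 2: a=-3, c=M2/2=511/468, d=(M3−M2)/(6·3)=-713/12636, b=Δ2−h2·(2M2+M3)/6=-1475/702
seg 3: a=-1, c=M3/2=205/351, d=(M4−M3)/(6·1)=-239/468, b=Δ3−h3·(2M3+M4)/6=4109/1404
seg 4: a=2, c=M4/2=-1331/1404, d=(M5−M4)/(6·3)=1331/12636, b=Δ4−h4·(2M4+M5)/6=1799/702
t_q=3 → seg 1, τ=1; S=2+-391/351·τ+-371/234·τ²+1253/2808·τ³=-79/312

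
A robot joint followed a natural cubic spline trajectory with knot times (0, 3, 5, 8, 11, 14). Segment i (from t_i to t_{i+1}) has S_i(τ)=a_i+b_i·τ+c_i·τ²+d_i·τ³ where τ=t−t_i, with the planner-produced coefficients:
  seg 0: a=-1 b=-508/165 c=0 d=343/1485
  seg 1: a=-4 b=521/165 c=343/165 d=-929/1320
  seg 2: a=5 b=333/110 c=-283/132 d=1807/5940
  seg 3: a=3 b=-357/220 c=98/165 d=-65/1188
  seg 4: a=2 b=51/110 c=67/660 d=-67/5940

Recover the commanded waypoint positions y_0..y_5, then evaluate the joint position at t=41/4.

y_0 = S_0(0) = a_0 = -1
y_1 = S_1(0) = a_1 = -4
y_2 = S_2(0) = a_2 = 5
y_3 = S_3(0) = a_3 = 3
y_4 = S_4(0) = a_4 = 2
y_5 = S_4(3) = 4
t_q=41/4 is in segment 3 (τ=9/4); S_3(τ)=24393/14080

y_0=-1 y_1=-4 y_2=5 y_3=3 y_4=2 y_5=4
S(41/4) = 24393/14080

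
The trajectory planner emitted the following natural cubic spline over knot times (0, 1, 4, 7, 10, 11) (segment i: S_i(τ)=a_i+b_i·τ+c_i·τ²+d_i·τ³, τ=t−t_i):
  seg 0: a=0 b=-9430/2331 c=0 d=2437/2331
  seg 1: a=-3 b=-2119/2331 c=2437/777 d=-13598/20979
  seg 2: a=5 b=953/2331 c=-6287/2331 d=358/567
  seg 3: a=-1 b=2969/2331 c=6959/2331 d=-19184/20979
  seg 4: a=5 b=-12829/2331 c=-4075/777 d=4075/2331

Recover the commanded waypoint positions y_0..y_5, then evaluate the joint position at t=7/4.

y_0=0 y_1=-3 y_2=5 y_3=-1 y_4=5 y_5=-4
S(7/4) = -18159/8288

y_0 = S_0(0) = a_0 = 0
y_1 = S_1(0) = a_1 = -3
y_2 = S_2(0) = a_2 = 5
y_3 = S_3(0) = a_3 = -1
y_4 = S_4(0) = a_4 = 5
y_5 = S_4(1) = -4
t_q=7/4 is in segment 1 (τ=3/4); S_1(τ)=-18159/8288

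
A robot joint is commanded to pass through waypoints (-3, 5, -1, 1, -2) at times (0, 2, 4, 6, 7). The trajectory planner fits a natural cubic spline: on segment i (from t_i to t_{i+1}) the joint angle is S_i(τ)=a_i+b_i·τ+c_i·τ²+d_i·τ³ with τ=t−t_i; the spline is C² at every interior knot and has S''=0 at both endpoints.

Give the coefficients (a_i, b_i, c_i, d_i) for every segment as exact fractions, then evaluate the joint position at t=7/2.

Δ: Δ0=4, Δ1=-3, Δ2=1, Δ3=-3
row 1: diag=8, rhs=-42; c'=1/4, d'=-21/4
row 2: denom=8−2·1/4=15/2; d'=(24−2·-21/4)/(15/2)=23/5
row 3: denom=6−2·4/15=82/15; d'=(-24−2·23/5)/(82/15)=-249/41
back: M3=-249/41
back: M2=23/5−4/15·-249/41=255/41
back: M1=-21/4−1/4·255/41=-279/41
M: M0=0, M1=-279/41, M2=255/41, M3=-249/41, M4=0
seg 0: a=-3, c=M0/2=0, d=(M1−M0)/(6·2)=-93/164, b=Δ0−h0·(2M0+M1)/6=257/41
seg 1: a=5, c=M1/2=-279/82, d=(M2−M1)/(6·2)=89/82, b=Δ1−h1·(2M1+M2)/6=-22/41
seg 2: a=-1, c=M2/2=255/82, d=(M3−M2)/(6·2)=-42/41, b=Δ2−h2·(2M2+M3)/6=-46/41
seg 3: a=1, c=M3/2=-249/82, d=(M4−M3)/(6·1)=83/82, b=Δ3−h3·(2M3+M4)/6=-40/41
t_q=7/2 → seg 1, τ=3/2; S=5+-22/41·τ+-279/82·τ²+89/82·τ³=133/656

  seg 0: a=-3 b=257/41 c=0 d=-93/164
  seg 1: a=5 b=-22/41 c=-279/82 d=89/82
  seg 2: a=-1 b=-46/41 c=255/82 d=-42/41
  seg 3: a=1 b=-40/41 c=-249/82 d=83/82
S(7/2) = 133/656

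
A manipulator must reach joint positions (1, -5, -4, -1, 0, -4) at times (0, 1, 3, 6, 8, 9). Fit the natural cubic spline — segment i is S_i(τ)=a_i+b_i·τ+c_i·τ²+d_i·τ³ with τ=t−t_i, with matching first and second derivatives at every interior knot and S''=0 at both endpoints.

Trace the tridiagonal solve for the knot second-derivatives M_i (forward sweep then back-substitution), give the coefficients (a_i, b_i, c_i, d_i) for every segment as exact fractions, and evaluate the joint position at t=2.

  seg 0: a=1 b=-20141/2812 c=0 d=3269/2812
  seg 1: a=-5 b=-5167/1406 c=9807/2812 d=-3937/5624
  seg 2: a=-4 b=1318/703 c=-501/703 d=8/57
  seg 3: a=-1 b=976/703 c=387/703 d=-2797/5624
  seg 4: a=0 b=-3343/1406 c=-6843/2812 d=2281/2812
S(2) = -33111/5624

Δ: Δ0=-6, Δ1=1/2, Δ2=1, Δ3=1/2, Δ4=-4
row 1: diag=6, rhs=39; c'=1/3, d'=13/2
row 2: denom=10−2·1/3=28/3; d'=(3−2·13/2)/(28/3)=-15/14
row 3: denom=10−3·9/28=253/28; d'=(-3−3·-15/14)/(253/28)=6/253
row 4: denom=6−2·56/253=1406/253; d'=(-27−2·6/253)/(1406/253)=-6843/1406
back: M4=-6843/1406
back: M3=6/253−56/253·-6843/1406=774/703
back: M2=-15/14−9/28·774/703=-1002/703
back: M1=13/2−1/3·-1002/703=9807/1406
M: M0=0, M1=9807/1406, M2=-1002/703, M3=774/703, M4=-6843/1406, M5=0
seg 0: a=1, c=M0/2=0, d=(M1−M0)/(6·1)=3269/2812, b=Δ0−h0·(2M0+M1)/6=-20141/2812
seg 1: a=-5, c=M1/2=9807/2812, d=(M2−M1)/(6·2)=-3937/5624, b=Δ1−h1·(2M1+M2)/6=-5167/1406
seg 2: a=-4, c=M2/2=-501/703, d=(M3−M2)/(6·3)=8/57, b=Δ2−h2·(2M2+M3)/6=1318/703
seg 3: a=-1, c=M3/2=387/703, d=(M4−M3)/(6·2)=-2797/5624, b=Δ3−h3·(2M3+M4)/6=976/703
seg 4: a=0, c=M4/2=-6843/2812, d=(M5−M4)/(6·1)=2281/2812, b=Δ4−h4·(2M4+M5)/6=-3343/1406
t_q=2 → seg 1, τ=1; S=-5+-5167/1406·τ+9807/2812·τ²+-3937/5624·τ³=-33111/5624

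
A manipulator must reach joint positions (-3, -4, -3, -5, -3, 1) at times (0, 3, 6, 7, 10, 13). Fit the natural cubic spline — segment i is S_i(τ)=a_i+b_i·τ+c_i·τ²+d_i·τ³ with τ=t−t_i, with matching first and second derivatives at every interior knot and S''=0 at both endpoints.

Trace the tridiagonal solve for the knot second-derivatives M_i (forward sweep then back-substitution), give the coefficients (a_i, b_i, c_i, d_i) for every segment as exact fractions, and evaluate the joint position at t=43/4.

  seg 0: a=-3 b=-4/5 c=0 d=7/135
  seg 1: a=-4 b=3/5 c=7/15 d=-5/27
  seg 2: a=-3 b=-8/5 c=-6/5 d=4/5
  seg 3: a=-5 b=-8/5 c=6/5 d=-4/27
  seg 4: a=-3 b=8/5 c=-2/15 d=2/135
S(43/4) = -299/160

Δ: Δ0=-1/3, Δ1=1/3, Δ2=-2, Δ3=2/3, Δ4=4/3
row 1: diag=12, rhs=4; c'=1/4, d'=1/3
row 2: denom=8−3·1/4=29/4; d'=(-14−3·1/3)/(29/4)=-60/29
row 3: denom=8−1·4/29=228/29; d'=(16−1·-60/29)/(228/29)=131/57
row 4: denom=12−3·29/76=825/76; d'=(4−3·131/57)/(825/76)=-4/15
back: M4=-4/15
back: M3=131/57−29/76·-4/15=12/5
back: M2=-60/29−4/29·12/5=-12/5
back: M1=1/3−1/4·-12/5=14/15
M: M0=0, M1=14/15, M2=-12/5, M3=12/5, M4=-4/15, M5=0
seg 0: a=-3, c=M0/2=0, d=(M1−M0)/(6·3)=7/135, b=Δ0−h0·(2M0+M1)/6=-4/5
seg 1: a=-4, c=M1/2=7/15, d=(M2−M1)/(6·3)=-5/27, b=Δ1−h1·(2M1+M2)/6=3/5
seg 2: a=-3, c=M2/2=-6/5, d=(M3−M2)/(6·1)=4/5, b=Δ2−h2·(2M2+M3)/6=-8/5
seg 3: a=-5, c=M3/2=6/5, d=(M4−M3)/(6·3)=-4/27, b=Δ3−h3·(2M3+M4)/6=-8/5
seg 4: a=-3, c=M4/2=-2/15, d=(M5−M4)/(6·3)=2/135, b=Δ4−h4·(2M4+M5)/6=8/5
t_q=43/4 → seg 4, τ=3/4; S=-3+8/5·τ+-2/15·τ²+2/135·τ³=-299/160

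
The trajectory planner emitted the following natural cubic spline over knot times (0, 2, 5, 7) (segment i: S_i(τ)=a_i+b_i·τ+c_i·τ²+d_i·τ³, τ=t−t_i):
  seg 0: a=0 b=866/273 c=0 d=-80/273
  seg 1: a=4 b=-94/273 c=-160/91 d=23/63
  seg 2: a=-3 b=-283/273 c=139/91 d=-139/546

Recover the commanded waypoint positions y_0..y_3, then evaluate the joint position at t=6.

y_0=0 y_1=4 y_2=-3 y_3=-1
S(6) = -503/182

y_0 = S_0(0) = a_0 = 0
y_1 = S_1(0) = a_1 = 4
y_2 = S_2(0) = a_2 = -3
y_3 = S_2(2) = -1
t_q=6 is in segment 2 (τ=1); S_2(τ)=-503/182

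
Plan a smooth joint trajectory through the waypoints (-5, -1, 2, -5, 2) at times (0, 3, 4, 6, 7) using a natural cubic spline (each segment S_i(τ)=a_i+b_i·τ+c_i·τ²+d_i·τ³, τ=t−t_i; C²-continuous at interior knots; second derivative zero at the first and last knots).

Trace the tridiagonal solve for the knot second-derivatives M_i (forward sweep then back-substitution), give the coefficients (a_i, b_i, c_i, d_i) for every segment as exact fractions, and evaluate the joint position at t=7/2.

  seg 0: a=-5 b=-2/75 c=0 d=34/225
  seg 1: a=-1 b=304/75 c=34/25 d=-181/75
  seg 2: a=2 b=-7/15 c=-147/25 d=1309/600
  seg 3: a=-5 b=329/150 c=721/100 d=-721/300
S(7/2) = 213/200

Δ: Δ0=4/3, Δ1=3, Δ2=-7/2, Δ3=7
row 1: diag=8, rhs=10; c'=1/8, d'=5/4
row 2: denom=6−1·1/8=47/8; d'=(-39−1·5/4)/(47/8)=-322/47
row 3: denom=6−2·16/47=250/47; d'=(63−2·-322/47)/(250/47)=721/50
back: M3=721/50
back: M2=-322/47−16/47·721/50=-294/25
back: M1=5/4−1/8·-294/25=68/25
M: M0=0, M1=68/25, M2=-294/25, M3=721/50, M4=0
seg 0: a=-5, c=M0/2=0, d=(M1−M0)/(6·3)=34/225, b=Δ0−h0·(2M0+M1)/6=-2/75
seg 1: a=-1, c=M1/2=34/25, d=(M2−M1)/(6·1)=-181/75, b=Δ1−h1·(2M1+M2)/6=304/75
seg 2: a=2, c=M2/2=-147/25, d=(M3−M2)/(6·2)=1309/600, b=Δ2−h2·(2M2+M3)/6=-7/15
seg 3: a=-5, c=M3/2=721/100, d=(M4−M3)/(6·1)=-721/300, b=Δ3−h3·(2M3+M4)/6=329/150
t_q=7/2 → seg 1, τ=1/2; S=-1+304/75·τ+34/25·τ²+-181/75·τ³=213/200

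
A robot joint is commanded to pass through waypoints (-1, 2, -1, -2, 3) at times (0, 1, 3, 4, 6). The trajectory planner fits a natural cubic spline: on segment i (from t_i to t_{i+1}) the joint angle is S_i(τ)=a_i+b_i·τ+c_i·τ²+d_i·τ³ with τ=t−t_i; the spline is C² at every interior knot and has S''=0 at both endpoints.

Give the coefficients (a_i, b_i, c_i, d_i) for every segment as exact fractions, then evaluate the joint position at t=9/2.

  seg 0: a=-1 b=1429/372 c=0 d=-313/372
  seg 1: a=2 b=245/186 c=-313/124 d=415/744
  seg 2: a=-1 b=-194/93 c=51/62 d=49/186
  seg 3: a=-2 b=65/186 c=50/31 d=-25/93
S(9/2) = -361/248

Δ: Δ0=3, Δ1=-3/2, Δ2=-1, Δ3=5/2
row 1: diag=6, rhs=-27; c'=1/3, d'=-9/2
row 2: denom=6−2·1/3=16/3; d'=(3−2·-9/2)/(16/3)=9/4
row 3: denom=6−1·3/16=93/16; d'=(21−1·9/4)/(93/16)=100/31
back: M3=100/31
back: M2=9/4−3/16·100/31=51/31
back: M1=-9/2−1/3·51/31=-313/62
M: M0=0, M1=-313/62, M2=51/31, M3=100/31, M4=0
seg 0: a=-1, c=M0/2=0, d=(M1−M0)/(6·1)=-313/372, b=Δ0−h0·(2M0+M1)/6=1429/372
seg 1: a=2, c=M1/2=-313/124, d=(M2−M1)/(6·2)=415/744, b=Δ1−h1·(2M1+M2)/6=245/186
seg 2: a=-1, c=M2/2=51/62, d=(M3−M2)/(6·1)=49/186, b=Δ2−h2·(2M2+M3)/6=-194/93
seg 3: a=-2, c=M3/2=50/31, d=(M4−M3)/(6·2)=-25/93, b=Δ3−h3·(2M3+M4)/6=65/186
t_q=9/2 → seg 3, τ=1/2; S=-2+65/186·τ+50/31·τ²+-25/93·τ³=-361/248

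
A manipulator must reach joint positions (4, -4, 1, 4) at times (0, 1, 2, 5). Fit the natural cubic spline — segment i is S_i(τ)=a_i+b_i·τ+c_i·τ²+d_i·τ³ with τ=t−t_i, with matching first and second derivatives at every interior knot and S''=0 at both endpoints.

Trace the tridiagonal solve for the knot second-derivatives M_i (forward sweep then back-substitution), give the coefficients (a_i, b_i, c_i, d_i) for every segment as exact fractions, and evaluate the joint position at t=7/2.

Δ: Δ0=-8, Δ1=5, Δ2=1
row 1: diag=4, rhs=78; c'=1/4, d'=39/2
row 2: denom=8−1·1/4=31/4; d'=(-24−1·39/2)/(31/4)=-174/31
back: M2=-174/31
back: M1=39/2−1/4·-174/31=648/31
M: M0=0, M1=648/31, M2=-174/31, M3=0
seg 0: a=4, c=M0/2=0, d=(M1−M0)/(6·1)=108/31, b=Δ0−h0·(2M0+M1)/6=-356/31
seg 1: a=-4, c=M1/2=324/31, d=(M2−M1)/(6·1)=-137/31, b=Δ1−h1·(2M1+M2)/6=-32/31
seg 2: a=1, c=M2/2=-87/31, d=(M3−M2)/(6·3)=29/93, b=Δ2−h2·(2M2+M3)/6=205/31
t_q=7/2 → seg 2, τ=3/2; S=1+205/31·τ+-87/31·τ²+29/93·τ³=1403/248

  seg 0: a=4 b=-356/31 c=0 d=108/31
  seg 1: a=-4 b=-32/31 c=324/31 d=-137/31
  seg 2: a=1 b=205/31 c=-87/31 d=29/93
S(7/2) = 1403/248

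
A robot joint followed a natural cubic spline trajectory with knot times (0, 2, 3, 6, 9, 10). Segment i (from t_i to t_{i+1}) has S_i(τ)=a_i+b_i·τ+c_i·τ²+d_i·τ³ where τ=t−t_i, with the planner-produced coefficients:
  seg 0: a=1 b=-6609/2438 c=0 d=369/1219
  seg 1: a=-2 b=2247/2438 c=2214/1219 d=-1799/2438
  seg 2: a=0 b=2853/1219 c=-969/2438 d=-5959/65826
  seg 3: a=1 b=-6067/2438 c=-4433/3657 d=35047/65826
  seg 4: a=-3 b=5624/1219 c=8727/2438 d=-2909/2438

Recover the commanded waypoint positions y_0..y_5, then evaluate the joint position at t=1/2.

y_0=1 y_1=-2 y_2=0 y_3=1 y_4=-3 y_5=4
S(1/2) = -3097/9752

y_0 = S_0(0) = a_0 = 1
y_1 = S_1(0) = a_1 = -2
y_2 = S_2(0) = a_2 = 0
y_3 = S_3(0) = a_3 = 1
y_4 = S_4(0) = a_4 = -3
y_5 = S_4(1) = 4
t_q=1/2 is in segment 0 (τ=1/2); S_0(τ)=-3097/9752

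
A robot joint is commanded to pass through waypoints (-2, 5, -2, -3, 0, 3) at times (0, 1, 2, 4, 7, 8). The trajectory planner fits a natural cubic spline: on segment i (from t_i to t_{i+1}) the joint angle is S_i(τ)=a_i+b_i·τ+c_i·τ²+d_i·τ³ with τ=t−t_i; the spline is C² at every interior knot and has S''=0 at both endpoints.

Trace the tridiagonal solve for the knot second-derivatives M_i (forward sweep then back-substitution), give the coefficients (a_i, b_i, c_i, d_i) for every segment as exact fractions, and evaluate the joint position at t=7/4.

Δ: Δ0=7, Δ1=-7, Δ2=-1/2, Δ3=1, Δ4=3
row 1: diag=4, rhs=-84; c'=1/4, d'=-21
row 2: denom=6−1·1/4=23/4; d'=(39−1·-21)/(23/4)=240/23
row 3: denom=10−2·8/23=214/23; d'=(9−2·240/23)/(214/23)=-273/214
row 4: denom=8−3·69/214=1505/214; d'=(12−3·-273/214)/(1505/214)=3387/1505
back: M4=3387/1505
back: M3=-273/214−69/214·3387/1505=-3012/1505
back: M2=240/23−8/23·-3012/1505=16752/1505
back: M1=-21−1/4·16752/1505=-35793/1505
M: M0=0, M1=-35793/1505, M2=16752/1505, M3=-3012/1505, M4=3387/1505, M5=0
seg 0: a=-2, c=M0/2=0, d=(M1−M0)/(6·1)=-11931/3010, b=Δ0−h0·(2M0+M1)/6=33001/3010
seg 1: a=5, c=M1/2=-35793/3010, d=(M2−M1)/(6·1)=3503/602, b=Δ1−h1·(2M1+M2)/6=-1396/1505
seg 2: a=-2, c=M2/2=8376/1505, d=(M3−M2)/(6·2)=-1647/1505, b=Δ2−h2·(2M2+M3)/6=-3119/430
seg 3: a=-3, c=M3/2=-1506/1505, d=(M4−M3)/(6·3)=711/3010, b=Δ3−h3·(2M3+M4)/6=5647/3010
seg 4: a=0, c=M4/2=3387/3010, d=(M5−M4)/(6·1)=-1129/3010, b=Δ4−h4·(2M4+M5)/6=3386/1505
t_q=7/4 → seg 1, τ=3/4; S=5+-1396/1505·τ+-35793/3010·τ²+3503/602·τ³=13541/192640

  seg 0: a=-2 b=33001/3010 c=0 d=-11931/3010
  seg 1: a=5 b=-1396/1505 c=-35793/3010 d=3503/602
  seg 2: a=-2 b=-3119/430 c=8376/1505 d=-1647/1505
  seg 3: a=-3 b=5647/3010 c=-1506/1505 d=711/3010
  seg 4: a=0 b=3386/1505 c=3387/3010 d=-1129/3010
S(7/4) = 13541/192640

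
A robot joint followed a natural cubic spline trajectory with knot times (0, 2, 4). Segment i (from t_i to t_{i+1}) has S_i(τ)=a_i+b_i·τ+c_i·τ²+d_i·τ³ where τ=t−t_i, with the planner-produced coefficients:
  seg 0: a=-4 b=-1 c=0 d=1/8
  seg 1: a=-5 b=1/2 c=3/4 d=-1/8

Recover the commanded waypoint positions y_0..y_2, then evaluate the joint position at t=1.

y_0 = S_0(0) = a_0 = -4
y_1 = S_1(0) = a_1 = -5
y_2 = S_1(2) = -2
t_q=1 is in segment 0 (τ=1); S_0(τ)=-39/8

y_0=-4 y_1=-5 y_2=-2
S(1) = -39/8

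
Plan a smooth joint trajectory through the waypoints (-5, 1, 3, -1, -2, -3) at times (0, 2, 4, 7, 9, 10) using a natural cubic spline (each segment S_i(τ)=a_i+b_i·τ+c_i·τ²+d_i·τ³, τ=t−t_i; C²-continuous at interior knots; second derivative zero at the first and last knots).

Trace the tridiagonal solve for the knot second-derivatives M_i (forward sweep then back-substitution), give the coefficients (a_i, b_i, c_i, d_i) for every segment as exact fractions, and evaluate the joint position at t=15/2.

  seg 0: a=-5 b=2419/717 c=0 d=-67/717
  seg 1: a=1 b=1615/717 c=-134/239 d=-47/1434
  seg 2: a=3 b=-275/717 c=-181/239 d=316/2151
  seg 3: a=-1 b=-689/717 c=135/239 d=-959/5736
  seg 4: a=-2 b=-1015/1434 c=-419/956 d=419/2868
S(15/2) = -20805/15296

Δ: Δ0=3, Δ1=1, Δ2=-4/3, Δ3=-1/2, Δ4=-1
row 1: diag=8, rhs=-12; c'=1/4, d'=-3/2
row 2: denom=10−2·1/4=19/2; d'=(-14−2·-3/2)/(19/2)=-22/19
row 3: denom=10−3·6/19=172/19; d'=(5−3·-22/19)/(172/19)=161/172
row 4: denom=6−2·19/86=239/43; d'=(-3−2·161/172)/(239/43)=-419/478
back: M4=-419/478
back: M3=161/172−19/86·-419/478=270/239
back: M2=-22/19−6/19·270/239=-362/239
back: M1=-3/2−1/4·-362/239=-268/239
M: M0=0, M1=-268/239, M2=-362/239, M3=270/239, M4=-419/478, M5=0
seg 0: a=-5, c=M0/2=0, d=(M1−M0)/(6·2)=-67/717, b=Δ0−h0·(2M0+M1)/6=2419/717
seg 1: a=1, c=M1/2=-134/239, d=(M2−M1)/(6·2)=-47/1434, b=Δ1−h1·(2M1+M2)/6=1615/717
seg 2: a=3, c=M2/2=-181/239, d=(M3−M2)/(6·3)=316/2151, b=Δ2−h2·(2M2+M3)/6=-275/717
seg 3: a=-1, c=M3/2=135/239, d=(M4−M3)/(6·2)=-959/5736, b=Δ3−h3·(2M3+M4)/6=-689/717
seg 4: a=-2, c=M4/2=-419/956, d=(M5−M4)/(6·1)=419/2868, b=Δ4−h4·(2M4+M5)/6=-1015/1434
t_q=15/2 → seg 3, τ=1/2; S=-1+-689/717·τ+135/239·τ²+-959/5736·τ³=-20805/15296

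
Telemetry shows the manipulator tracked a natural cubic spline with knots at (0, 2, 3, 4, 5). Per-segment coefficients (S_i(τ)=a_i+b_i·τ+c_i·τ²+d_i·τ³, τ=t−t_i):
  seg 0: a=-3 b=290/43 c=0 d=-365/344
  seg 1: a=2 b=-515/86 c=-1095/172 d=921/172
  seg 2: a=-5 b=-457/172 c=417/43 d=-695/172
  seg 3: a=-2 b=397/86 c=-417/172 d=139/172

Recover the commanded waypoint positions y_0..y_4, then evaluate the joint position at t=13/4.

y_0 = S_0(0) = a_0 = -3
y_1 = S_1(0) = a_1 = 2
y_2 = S_2(0) = a_2 = -5
y_3 = S_3(0) = a_3 = -2
y_4 = S_3(1) = 1
t_q=13/4 is in segment 2 (τ=1/4); S_2(τ)=-56375/11008

y_0=-3 y_1=2 y_2=-5 y_3=-2 y_4=1
S(13/4) = -56375/11008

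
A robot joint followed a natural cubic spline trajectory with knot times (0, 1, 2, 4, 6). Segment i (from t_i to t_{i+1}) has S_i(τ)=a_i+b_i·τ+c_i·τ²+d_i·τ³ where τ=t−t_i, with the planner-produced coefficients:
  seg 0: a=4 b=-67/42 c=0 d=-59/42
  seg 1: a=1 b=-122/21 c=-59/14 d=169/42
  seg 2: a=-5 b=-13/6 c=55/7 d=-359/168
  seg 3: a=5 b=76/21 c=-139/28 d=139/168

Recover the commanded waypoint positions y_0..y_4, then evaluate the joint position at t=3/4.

y_0=4 y_1=1 y_2=-5 y_3=5 y_4=-1
S(3/4) = 283/128

y_0 = S_0(0) = a_0 = 4
y_1 = S_1(0) = a_1 = 1
y_2 = S_2(0) = a_2 = -5
y_3 = S_3(0) = a_3 = 5
y_4 = S_3(2) = -1
t_q=3/4 is in segment 0 (τ=3/4); S_0(τ)=283/128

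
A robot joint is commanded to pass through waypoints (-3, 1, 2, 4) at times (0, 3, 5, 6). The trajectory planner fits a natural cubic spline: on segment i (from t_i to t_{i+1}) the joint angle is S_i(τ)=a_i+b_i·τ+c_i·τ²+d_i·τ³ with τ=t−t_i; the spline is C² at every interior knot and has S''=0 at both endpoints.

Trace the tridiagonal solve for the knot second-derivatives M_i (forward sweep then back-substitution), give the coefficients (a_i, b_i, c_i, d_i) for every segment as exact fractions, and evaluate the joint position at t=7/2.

Δ: Δ0=4/3, Δ1=1/2, Δ2=2
row 1: diag=10, rhs=-5; c'=1/5, d'=-1/2
row 2: denom=6−2·1/5=28/5; d'=(9−2·-1/2)/(28/5)=25/14
back: M2=25/14
back: M1=-1/2−1/5·25/14=-6/7
M: M0=0, M1=-6/7, M2=25/14, M3=0
seg 0: a=-3, c=M0/2=0, d=(M1−M0)/(6·3)=-1/21, b=Δ0−h0·(2M0+M1)/6=37/21
seg 1: a=1, c=M1/2=-3/7, d=(M2−M1)/(6·2)=37/168, b=Δ1−h1·(2M1+M2)/6=10/21
seg 2: a=2, c=M2/2=25/28, d=(M3−M2)/(6·1)=-25/84, b=Δ2−h2·(2M2+M3)/6=59/42
t_q=7/2 → seg 1, τ=1/2; S=1+10/21·τ+-3/7·τ²+37/168·τ³=519/448

  seg 0: a=-3 b=37/21 c=0 d=-1/21
  seg 1: a=1 b=10/21 c=-3/7 d=37/168
  seg 2: a=2 b=59/42 c=25/28 d=-25/84
S(7/2) = 519/448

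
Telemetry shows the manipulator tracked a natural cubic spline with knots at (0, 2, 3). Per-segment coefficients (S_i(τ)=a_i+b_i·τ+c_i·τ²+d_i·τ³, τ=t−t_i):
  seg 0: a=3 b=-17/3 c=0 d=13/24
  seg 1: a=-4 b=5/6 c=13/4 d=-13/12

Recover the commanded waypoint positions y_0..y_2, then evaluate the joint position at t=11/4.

y_0 = S_0(0) = a_0 = 3
y_1 = S_1(0) = a_1 = -4
y_2 = S_1(1) = -1
t_q=11/4 is in segment 1 (τ=3/4); S_1(τ)=-513/256

y_0=3 y_1=-4 y_2=-1
S(11/4) = -513/256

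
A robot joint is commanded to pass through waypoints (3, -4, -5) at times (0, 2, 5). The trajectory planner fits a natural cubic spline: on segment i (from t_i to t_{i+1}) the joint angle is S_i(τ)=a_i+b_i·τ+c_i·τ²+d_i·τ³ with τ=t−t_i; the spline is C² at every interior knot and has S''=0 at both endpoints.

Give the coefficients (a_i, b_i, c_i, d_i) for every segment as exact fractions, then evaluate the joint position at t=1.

Δ: Δ0=-7/2, Δ1=-1/3
row 1: diag=10, rhs=19; c'=3/10, d'=19/10
back: M1=19/10
M: M0=0, M1=19/10, M2=0
seg 0: a=3, c=M0/2=0, d=(M1−M0)/(6·2)=19/120, b=Δ0−h0·(2M0+M1)/6=-62/15
seg 1: a=-4, c=M1/2=19/20, d=(M2−M1)/(6·3)=-19/180, b=Δ1−h1·(2M1+M2)/6=-67/30
t_q=1 → seg 0, τ=1; S=3+-62/15·τ+0·τ²+19/120·τ³=-39/40

  seg 0: a=3 b=-62/15 c=0 d=19/120
  seg 1: a=-4 b=-67/30 c=19/20 d=-19/180
S(1) = -39/40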